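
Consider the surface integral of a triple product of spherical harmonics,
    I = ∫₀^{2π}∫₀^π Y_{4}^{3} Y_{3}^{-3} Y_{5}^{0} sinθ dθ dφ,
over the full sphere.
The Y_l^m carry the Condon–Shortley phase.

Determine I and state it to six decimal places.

-0.098140

Rules hold: Σm=0, L=12 even, 1≤5≤7.
N = 9·7·11 = 693
Δ = 2!·6!·4!/13! = 1/180180
Racah Σ t=0..2: t=0:+1/576 t=1:−1/144 t=2:+1/576 = -1/288
⇒ 3j(4 3 5; 0 0 0)² = 20/1001, sgn +1
Racah Σ t=0..0: t=0:+1/5760 = 1/5760
⇒ 3j(4 3 5; 3 -3 0)² = 5/572, sgn -1
4πI² = N·(3j₀)²·(3jₘ)² = 225/1859
I = -1·√(0.121033/4π) = -0.09814013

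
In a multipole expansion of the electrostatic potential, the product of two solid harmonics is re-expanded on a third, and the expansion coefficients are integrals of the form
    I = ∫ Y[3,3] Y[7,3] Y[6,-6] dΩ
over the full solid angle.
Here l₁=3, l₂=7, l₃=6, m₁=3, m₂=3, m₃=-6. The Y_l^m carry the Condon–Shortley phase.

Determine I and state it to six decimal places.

0.026979

Rules hold: Σm=0, L=16 even, 4≤6≤10.
N = 7·15·13 = 1365
Δ = 4!·2!·10!/17! = 1/2042040
Racah Σ t=1..3: t=1:−1/207360 t=2:+1/57600 t=3:−1/207360 = 1/129600
⇒ 3j(3 7 6; 0 0 0)² = 168/12155, sgn +1
Racah Σ t=0..0: t=0:+1/174182400 = 1/174182400
⇒ 3j(3 7 6; 3 3 -6)² = 3/6188, sgn +1
4πI² = N·(3j₀)²·(3jₘ)² = 378/41327
I = +1·√(0.00914656/4π) = 0.02697889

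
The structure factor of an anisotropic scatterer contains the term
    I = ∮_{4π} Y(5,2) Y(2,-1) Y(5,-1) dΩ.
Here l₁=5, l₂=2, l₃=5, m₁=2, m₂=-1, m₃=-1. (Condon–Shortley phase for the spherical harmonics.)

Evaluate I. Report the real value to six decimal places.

0.104819

Rules hold: Σm=0, L=12 even, 3≤5≤7.
N = 11·5·11 = 605
Δ = 2!·8!·2!/13! = 1/38610
Racah Σ t=0..2: t=0:+1/2880 t=1:−1/576 t=2:+1/2880 = -1/960
⇒ 3j(5 2 5; 0 0 0)² = 10/429, sgn +1
Racah Σ t=0..1: t=0:+1/1440 t=1:−1/2880 = 1/2880
⇒ 3j(5 2 5; 2 -1 -1)² = 7/715, sgn +1
4πI² = N·(3j₀)²·(3jₘ)² = 70/507
I = +1·√(0.138067/4π) = 0.10481902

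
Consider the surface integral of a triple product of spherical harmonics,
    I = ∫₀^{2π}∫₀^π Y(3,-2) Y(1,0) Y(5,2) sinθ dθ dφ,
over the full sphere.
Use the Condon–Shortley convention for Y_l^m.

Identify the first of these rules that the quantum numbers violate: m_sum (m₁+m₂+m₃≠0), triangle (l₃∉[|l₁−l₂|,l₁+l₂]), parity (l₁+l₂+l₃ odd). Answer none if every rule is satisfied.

triangle

Σmᵢ = 0  ✓
l₃∈[|l₁−l₂|,l₁+l₂]=[2,4], have l₃=5  ✗
Σlᵢ = 9 ⇒ odd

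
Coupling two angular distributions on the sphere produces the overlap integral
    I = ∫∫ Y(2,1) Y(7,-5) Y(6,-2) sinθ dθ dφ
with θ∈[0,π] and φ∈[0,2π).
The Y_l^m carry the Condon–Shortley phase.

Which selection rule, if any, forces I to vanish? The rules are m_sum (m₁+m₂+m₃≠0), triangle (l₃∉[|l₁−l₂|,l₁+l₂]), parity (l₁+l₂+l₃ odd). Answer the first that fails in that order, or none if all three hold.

m₁+m₂+m₃ = 1 − 5 − 2 = -6  ✗
triangle: |2−7|=5 ≤ l₃=6 ≤ 2+7=9
parity: l₁+l₂+l₃ = 15 is odd

m_sum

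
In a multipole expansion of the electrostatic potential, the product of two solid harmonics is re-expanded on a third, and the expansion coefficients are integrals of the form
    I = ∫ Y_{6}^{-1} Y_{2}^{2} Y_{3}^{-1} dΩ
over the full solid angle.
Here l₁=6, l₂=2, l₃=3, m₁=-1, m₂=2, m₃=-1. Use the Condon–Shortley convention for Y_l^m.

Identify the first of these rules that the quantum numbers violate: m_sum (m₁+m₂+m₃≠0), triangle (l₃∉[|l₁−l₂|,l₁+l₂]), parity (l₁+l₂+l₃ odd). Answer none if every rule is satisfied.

azimuthal sum: -1 + 2 − 1 = 0  ✓
4 ≤ 3 ≤ 8 (triangle on l)  ✗
L = 6 + 2 + 3 = 11 (odd)

triangle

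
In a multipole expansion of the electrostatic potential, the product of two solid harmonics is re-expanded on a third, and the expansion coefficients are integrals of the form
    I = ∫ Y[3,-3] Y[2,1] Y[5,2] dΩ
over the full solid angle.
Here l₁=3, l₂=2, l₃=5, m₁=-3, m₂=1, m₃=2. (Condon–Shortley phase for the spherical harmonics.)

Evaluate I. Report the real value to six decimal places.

Rules hold: Σm=0, L=10 even, 1≤5≤5.
N = 7·5·11 = 385
Δ = 0!·6!·4!/11! = 1/2310
Racah Σ t=0..0: t=0:+1/144 = 1/144
⇒ 3j(3 2 5; 0 0 0)² = 10/231, sgn -1
Racah Σ t=0..0: t=0:+1/4320 = 1/4320
⇒ 3j(3 2 5; -3 1 2)² = 1/330, sgn -1
4πI² = N·(3j₀)²·(3jₘ)² = 5/99
I = +1·√(0.0505051/4π) = 0.06339609

0.063396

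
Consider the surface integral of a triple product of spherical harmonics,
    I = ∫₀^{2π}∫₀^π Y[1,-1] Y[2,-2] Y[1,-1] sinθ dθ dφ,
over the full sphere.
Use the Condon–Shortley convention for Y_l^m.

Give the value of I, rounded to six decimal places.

0.000000

-1 − 2 − 1 = -4 ≠ 0: azimuthal integral kills it; I = 0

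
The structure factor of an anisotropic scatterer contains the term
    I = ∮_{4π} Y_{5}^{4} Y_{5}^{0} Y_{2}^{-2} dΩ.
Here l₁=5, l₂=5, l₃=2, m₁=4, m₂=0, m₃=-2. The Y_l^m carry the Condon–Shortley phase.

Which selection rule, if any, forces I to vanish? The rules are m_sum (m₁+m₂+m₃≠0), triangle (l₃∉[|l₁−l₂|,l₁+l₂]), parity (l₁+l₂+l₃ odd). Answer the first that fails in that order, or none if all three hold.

m_sum

Σmᵢ = 2  ✗
l₃∈[|l₁−l₂|,l₁+l₂]=[0,10], have l₃=2
Σlᵢ = 12 ⇒ even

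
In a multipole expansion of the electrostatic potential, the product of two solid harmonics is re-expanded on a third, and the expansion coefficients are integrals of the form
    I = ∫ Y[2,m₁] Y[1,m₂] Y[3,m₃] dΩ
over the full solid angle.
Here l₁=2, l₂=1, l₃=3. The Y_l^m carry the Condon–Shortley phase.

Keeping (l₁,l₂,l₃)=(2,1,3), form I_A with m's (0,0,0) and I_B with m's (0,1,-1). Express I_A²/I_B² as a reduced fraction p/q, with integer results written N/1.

l's match ⇒ only the (l;m) 3-j factors differ between A and B.
A: triangle coeff Δ(2,1,3) = 1/105; Σ_t [0,0]: t=0:+1/4 = 1/4; (3j)²=3/35 [(2 1 3; 0 0 0)], sign=-1
B: triangle coeff Δ(2,1,3) = 1/105; Σ_t [0,0]: t=0:+1/8 = 1/8; (3j)²=2/35 [(2 1 3; 0 1 -1)], sign=+1
I_A²/I_B² = (3/35)/(2/35) = 3/2

3/2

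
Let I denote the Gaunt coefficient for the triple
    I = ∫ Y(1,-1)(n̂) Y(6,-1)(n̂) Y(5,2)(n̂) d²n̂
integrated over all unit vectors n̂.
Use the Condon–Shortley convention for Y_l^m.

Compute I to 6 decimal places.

-0.129207

m-sum 0 ✓  L=12 even ✓  5≤5≤7 ✓
Π(2lᵢ+1) = 3×13×11 = 429
triangle coeff Δ(1,6,5) = 1/858
Σ_t [1,1]: t=1:−1/14400 = -1/14400
(3j)²=6/143 [(1 6 5; 0 0 0)], sign=+1
Σ_t [2,2]: t=2:+1/60480 = 1/60480
(3j)²=5/429 [(1 6 5; -1 -1 2)], sign=-1
⇒ 4πI² = 30/143
I = (-1)√(30/143/(4π)) = -0.12920749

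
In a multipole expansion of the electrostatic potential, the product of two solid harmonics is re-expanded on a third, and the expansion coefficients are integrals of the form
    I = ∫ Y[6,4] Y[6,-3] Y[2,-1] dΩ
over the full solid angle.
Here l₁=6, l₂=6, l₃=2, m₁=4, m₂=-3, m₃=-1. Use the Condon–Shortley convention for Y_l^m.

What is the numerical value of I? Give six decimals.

Checks pass: Σm=0; 14 even; l₃=2∈[0,12].
(2·6+1)(2·6+1)(2·2+1) = 845
Δ: 10! 2! 2! / 15! → 1/90090
sum: t=4:+1/69120 t=5:−1/14400 t=6:+1/69120 = -7/172800
3j²(6 6 2; 0 0 0) = Δ·Π!·Σ² = 14/715  (sign -1)
sum: t=1:−1/725760 t=2:+1/161280 = 1/207360
3j²(6 6 2; 4 -3 -1) = Δ·Π!·Σ² = 7/286  (sign -1)
combine: 4πI² = 845·14/715·7/286 = 49/121
take √, sign +1: I = 0.17951487

0.179515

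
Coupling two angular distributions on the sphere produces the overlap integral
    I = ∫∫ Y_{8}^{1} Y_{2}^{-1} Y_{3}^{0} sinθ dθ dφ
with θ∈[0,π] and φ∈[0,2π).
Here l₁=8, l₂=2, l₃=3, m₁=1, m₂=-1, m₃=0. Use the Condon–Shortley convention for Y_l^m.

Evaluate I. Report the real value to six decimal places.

triangle: need 6≤l₃≤10, have 3; I=0

0.000000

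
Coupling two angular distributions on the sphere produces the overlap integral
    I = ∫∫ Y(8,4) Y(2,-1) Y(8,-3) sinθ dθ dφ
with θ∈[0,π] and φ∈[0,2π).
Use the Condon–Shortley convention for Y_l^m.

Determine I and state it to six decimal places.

0.146979

Rules hold: Σm=0, L=18 even, 6≤8≤10.
N = 17·5·17 = 1445
Δ = 2!·14!·2!/19! = 1/348840
Racah Σ t=0..2: t=0:+1/116121600 t=1:−1/25401600 t=2:+1/116121600 = -1/45158400
⇒ 3j(8 2 8; 0 0 0)² = 24/1615, sgn -1
Racah Σ t=0..1: t=0:+1/174182400 t=1:−1/479001600 = 1/273715200
⇒ 3j(8 2 8; 4 -1 -3)² = 49/3876, sgn -1
4πI² = N·(3j₀)²·(3jₘ)² = 98/361
I = +1·√(0.271468/4π) = 0.14697873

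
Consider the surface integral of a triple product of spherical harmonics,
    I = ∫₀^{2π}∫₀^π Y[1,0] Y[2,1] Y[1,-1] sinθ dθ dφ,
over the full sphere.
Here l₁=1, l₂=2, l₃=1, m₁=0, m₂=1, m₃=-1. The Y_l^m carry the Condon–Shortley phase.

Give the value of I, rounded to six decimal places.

Checks pass: Σm=0; 4 even; l₃=1∈[1,3].
(2·1+1)(2·2+1)(2·1+1) = 45
Δ: 2! 0! 2! / 5! → 1/30
sum: t=1:−1/1 = -1/1
3j²(1 2 1; 0 0 0) = Δ·Π!·Σ² = 2/15  (sign +1)
sum: t=1:−1/2 = -1/2
3j²(1 2 1; 0 1 -1) = Δ·Π!·Σ² = 1/10  (sign -1)
combine: 4πI² = 45·2/15·1/10 = 3/5
take √, sign -1: I = -0.21850969

-0.218510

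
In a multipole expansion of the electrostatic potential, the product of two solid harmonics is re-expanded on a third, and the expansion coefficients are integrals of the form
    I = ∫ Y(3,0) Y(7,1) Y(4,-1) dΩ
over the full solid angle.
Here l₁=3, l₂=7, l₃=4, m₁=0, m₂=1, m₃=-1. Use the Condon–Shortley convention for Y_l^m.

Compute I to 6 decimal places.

Checks pass: Σm=0; 14 even; l₃=4∈[4,10].
(2·3+1)(2·7+1)(2·4+1) = 945
Δ: 6! 0! 8! / 15! → 1/45045
sum: t=3:−1/20736 = -1/20736
3j²(3 7 4; 0 0 0) = Δ·Π!·Σ² = 35/1287  (sign -1)
sum: t=3:−1/25920 = -1/25920
3j²(3 7 4; 0 1 -1) = Δ·Π!·Σ² = 32/1287  (sign +1)
combine: 4πI² = 945·35/1287·32/1287 = 39200/61347
take √, sign -1: I = -0.22549735

-0.225497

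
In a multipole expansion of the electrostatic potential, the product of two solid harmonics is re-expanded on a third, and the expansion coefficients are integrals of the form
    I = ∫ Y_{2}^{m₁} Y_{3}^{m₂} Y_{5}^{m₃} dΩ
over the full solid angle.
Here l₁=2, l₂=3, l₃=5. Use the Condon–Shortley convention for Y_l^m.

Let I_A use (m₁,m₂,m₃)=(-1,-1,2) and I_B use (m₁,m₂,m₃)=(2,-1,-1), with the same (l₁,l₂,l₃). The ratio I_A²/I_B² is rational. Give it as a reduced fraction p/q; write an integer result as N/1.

Shared (l₁,l₂,l₃)=(2,3,5): N and (l;000)² cancel in I_A²/I_B².
A: Δ = 0!·4!·6!/11! = 1/2310; Racah Σ t=0..0: t=0:+1/288 = 1/288; ⇒ 3j(2 3 5; -1 -1 2)² = 1/22, sgn -1
B: Δ = 0!·4!·6!/11! = 1/2310; Racah Σ t=0..0: t=0:+1/1152 = 1/1152; ⇒ 3j(2 3 5; 2 -1 -1)² = 1/154, sgn +1
I_A²/I_B² = (1/22)/(1/154) = 7/1

7/1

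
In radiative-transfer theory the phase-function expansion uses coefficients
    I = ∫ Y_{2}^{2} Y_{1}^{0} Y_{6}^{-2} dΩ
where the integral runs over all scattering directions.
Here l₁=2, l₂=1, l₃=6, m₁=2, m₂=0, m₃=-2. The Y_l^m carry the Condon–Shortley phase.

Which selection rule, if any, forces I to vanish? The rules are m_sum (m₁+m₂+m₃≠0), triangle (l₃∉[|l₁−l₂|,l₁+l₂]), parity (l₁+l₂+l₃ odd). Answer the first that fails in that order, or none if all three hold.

triangle

azimuthal sum: 2 + 0 − 2 = 0  ✓
1 ≤ 6 ≤ 3 (triangle on l)  ✗
L = 2 + 1 + 6 = 9 (odd)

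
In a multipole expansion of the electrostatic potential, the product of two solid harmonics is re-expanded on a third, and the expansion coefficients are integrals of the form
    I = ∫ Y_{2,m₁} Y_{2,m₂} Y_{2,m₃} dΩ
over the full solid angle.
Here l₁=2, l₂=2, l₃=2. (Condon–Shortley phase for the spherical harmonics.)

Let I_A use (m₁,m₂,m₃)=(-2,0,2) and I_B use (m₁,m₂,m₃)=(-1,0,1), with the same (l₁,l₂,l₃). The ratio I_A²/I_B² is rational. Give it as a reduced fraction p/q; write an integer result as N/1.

4/1

Same 2,2,2: normalisation and zero-m 3j drop out of the ratio.
A: Δ: 2! 2! 2! / 7! → 1/630; sum: t=2:+1/8 = 1/8; 3j²(2 2 2; -2 0 2) = Δ·Π!·Σ² = 2/35  (sign +1)
B: Δ: 2! 2! 2! / 7! → 1/630; sum: t=1:−1/2 t=2:+1/4 = -1/4; 3j²(2 2 2; -1 0 1) = Δ·Π!·Σ² = 1/70  (sign +1)
I_A²/I_B² = (2/35)/(1/70) = 4/1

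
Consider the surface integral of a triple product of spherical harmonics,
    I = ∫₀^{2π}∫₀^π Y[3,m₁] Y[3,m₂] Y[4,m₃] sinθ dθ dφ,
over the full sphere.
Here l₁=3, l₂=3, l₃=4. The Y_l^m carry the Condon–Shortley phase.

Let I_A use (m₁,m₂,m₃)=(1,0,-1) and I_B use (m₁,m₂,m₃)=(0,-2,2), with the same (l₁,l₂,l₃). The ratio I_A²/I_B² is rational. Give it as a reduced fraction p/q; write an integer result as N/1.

5/1

l's match ⇒ only the (l;m) 3-j factors differ between A and B.
A: triangle coeff Δ(3,3,4) = 1/34650; Σ_t [0,2]: t=0:+1/48 t=1:−1/24 t=2:+1/288 = -5/288; (3j)²=5/462 [(3 3 4; 1 0 -1)], sign=+1
B: triangle coeff Δ(3,3,4) = 1/34650; Σ_t [0,1]: t=0:+1/72 t=1:−1/96 = 1/288; (3j)²=1/462 [(3 3 4; 0 -2 2)], sign=+1
I_A²/I_B² = (5/462)/(1/462) = 5/1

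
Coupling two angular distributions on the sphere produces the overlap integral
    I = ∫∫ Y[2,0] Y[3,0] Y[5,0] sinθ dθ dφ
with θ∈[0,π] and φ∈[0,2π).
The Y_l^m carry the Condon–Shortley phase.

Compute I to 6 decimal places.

0.239615

Checks pass: Σm=0; 10 even; l₃=5∈[1,5].
(2·2+1)(2·3+1)(2·5+1) = 385
Δ: 0! 4! 6! / 11! → 1/2310
sum: t=0:+1/144 = 1/144
3j²(2 3 5; 0 0 0) = Δ·Π!·Σ² = 10/231  (sign -1)
(m-triple is (0,0,0) — same symbol as above.)
combine: 4πI² = 385·10/231·10/231 = 500/693
take √, sign +1: I = 0.23961470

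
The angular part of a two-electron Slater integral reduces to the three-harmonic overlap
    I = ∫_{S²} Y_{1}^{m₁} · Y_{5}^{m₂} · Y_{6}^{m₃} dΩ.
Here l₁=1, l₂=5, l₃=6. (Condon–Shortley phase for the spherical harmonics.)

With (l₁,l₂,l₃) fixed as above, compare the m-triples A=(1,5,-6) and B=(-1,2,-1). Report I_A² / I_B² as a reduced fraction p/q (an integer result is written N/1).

33/5

Shared (l₁,l₂,l₃)=(1,5,6): N and (l;000)² cancel in I_A²/I_B².
A: Δ = 0!·2!·10!/13! = 1/858; Racah Σ t=0..0: t=0:+1/7257600 = 1/7257600; ⇒ 3j(1 5 6; 1 5 -6)² = 1/13, sgn +1
B: Δ = 0!·2!·10!/13! = 1/858; Racah Σ t=0..0: t=0:+1/60480 = 1/60480; ⇒ 3j(1 5 6; -1 2 -1)² = 5/429, sgn -1
I_A²/I_B² = (1/13)/(5/429) = 33/5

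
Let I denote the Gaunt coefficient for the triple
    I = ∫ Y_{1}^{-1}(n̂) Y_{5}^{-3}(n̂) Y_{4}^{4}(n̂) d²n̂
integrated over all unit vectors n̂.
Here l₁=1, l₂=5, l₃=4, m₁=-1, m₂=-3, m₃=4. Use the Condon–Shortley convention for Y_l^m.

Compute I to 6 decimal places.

-0.049106

Checks pass: Σm=0; 10 even; l₃=4∈[4,6].
(2·1+1)(2·5+1)(2·4+1) = 297
Δ: 2! 0! 8! / 11! → 1/495
sum: t=1:−1/576 = -1/576
3j²(1 5 4; 0 0 0) = Δ·Π!·Σ² = 5/99  (sign -1)
sum: t=2:+1/80640 = 1/80640
3j²(1 5 4; -1 -3 4) = Δ·Π!·Σ² = 1/495  (sign +1)
combine: 4πI² = 297·5/99·1/495 = 1/33
take √, sign -1: I = -0.04910640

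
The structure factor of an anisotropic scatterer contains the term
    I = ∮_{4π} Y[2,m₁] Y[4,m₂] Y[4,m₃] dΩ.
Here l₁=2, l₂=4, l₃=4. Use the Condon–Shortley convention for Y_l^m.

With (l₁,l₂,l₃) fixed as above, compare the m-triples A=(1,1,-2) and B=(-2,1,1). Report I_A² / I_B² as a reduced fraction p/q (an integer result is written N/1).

l's match ⇒ only the (l;m) 3-j factors differ between A and B.
A: triangle coeff Δ(2,4,4) = 1/13860; Σ_t [0,1]: t=0:+1/240 t=1:−1/96 = -1/160; (3j)²=27/1540 [(2 4 4; 1 1 -2)], sign=-1
B: triangle coeff Δ(2,4,4) = 1/13860; Σ_t [2,2]: t=2:+1/144 = 1/144; (3j)²=10/231 [(2 4 4; -2 1 1)], sign=-1
I_A²/I_B² = (27/1540)/(10/231) = 81/200

81/200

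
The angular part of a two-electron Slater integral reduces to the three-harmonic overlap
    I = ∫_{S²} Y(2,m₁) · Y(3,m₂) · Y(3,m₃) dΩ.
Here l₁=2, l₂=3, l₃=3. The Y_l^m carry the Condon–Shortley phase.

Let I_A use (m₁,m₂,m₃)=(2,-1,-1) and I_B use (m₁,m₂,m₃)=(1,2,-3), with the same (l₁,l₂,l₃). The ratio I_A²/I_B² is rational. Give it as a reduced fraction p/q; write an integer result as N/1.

Shared (l₁,l₂,l₃)=(2,3,3): N and (l;000)² cancel in I_A²/I_B².
A: Δ = 2!·2!·4!/9! = 1/3780; Racah Σ t=0..0: t=0:+1/16 = 1/16; ⇒ 3j(2 3 3; 2 -1 -1)² = 2/35, sgn +1
B: Δ = 2!·2!·4!/9! = 1/3780; Racah Σ t=1..1: t=1:−1/48 = -1/48; ⇒ 3j(2 3 3; 1 2 -3)² = 5/84, sgn -1
I_A²/I_B² = (2/35)/(5/84) = 24/25

24/25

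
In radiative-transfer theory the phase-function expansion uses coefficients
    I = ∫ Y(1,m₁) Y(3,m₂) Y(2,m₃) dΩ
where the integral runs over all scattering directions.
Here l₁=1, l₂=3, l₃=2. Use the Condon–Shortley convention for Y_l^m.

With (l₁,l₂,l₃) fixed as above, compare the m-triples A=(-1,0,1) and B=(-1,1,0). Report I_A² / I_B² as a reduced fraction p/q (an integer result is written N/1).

l's match ⇒ only the (l;m) 3-j factors differ between A and B.
A: triangle coeff Δ(1,3,2) = 1/105; Σ_t [2,2]: t=2:+1/12 = 1/12; (3j)²=1/35 [(1 3 2; -1 0 1)], sign=-1
B: triangle coeff Δ(1,3,2) = 1/105; Σ_t [2,2]: t=2:+1/8 = 1/8; (3j)²=2/35 [(1 3 2; -1 1 0)], sign=+1
I_A²/I_B² = (1/35)/(2/35) = 1/2

1/2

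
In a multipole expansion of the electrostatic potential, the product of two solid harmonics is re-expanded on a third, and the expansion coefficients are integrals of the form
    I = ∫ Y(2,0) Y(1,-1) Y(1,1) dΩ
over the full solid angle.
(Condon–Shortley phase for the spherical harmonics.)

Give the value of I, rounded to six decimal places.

0.126157

Checks pass: Σm=0; 4 even; l₃=1∈[1,3].
(2·2+1)(2·1+1)(2·1+1) = 45
Δ: 2! 2! 0! / 5! → 1/30
sum: t=1:−1/1 = -1/1
3j²(2 1 1; 0 0 0) = Δ·Π!·Σ² = 2/15  (sign +1)
sum: t=0:+1/4 = 1/4
3j²(2 1 1; 0 -1 1) = Δ·Π!·Σ² = 1/30  (sign +1)
combine: 4πI² = 45·2/15·1/30 = 1/5
take √, sign +1: I = 0.12615663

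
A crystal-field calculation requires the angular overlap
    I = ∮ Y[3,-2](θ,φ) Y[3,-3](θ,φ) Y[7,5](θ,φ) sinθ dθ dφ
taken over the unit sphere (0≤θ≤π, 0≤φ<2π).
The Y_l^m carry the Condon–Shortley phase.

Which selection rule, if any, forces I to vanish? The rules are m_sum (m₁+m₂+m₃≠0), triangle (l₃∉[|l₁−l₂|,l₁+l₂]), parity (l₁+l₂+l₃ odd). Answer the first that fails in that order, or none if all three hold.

azimuthal sum: -2 − 3 + 5 = 0  ✓
0 ≤ 7 ≤ 6 (triangle on l)  ✗
L = 3 + 3 + 7 = 13 (odd)

triangle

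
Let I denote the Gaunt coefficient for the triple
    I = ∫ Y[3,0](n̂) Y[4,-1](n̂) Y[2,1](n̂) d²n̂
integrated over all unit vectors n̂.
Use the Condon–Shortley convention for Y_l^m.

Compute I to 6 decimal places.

0.000000

Σlᵢ=9 odd — θ-integrand is odd under cosθ→−cosθ; I=0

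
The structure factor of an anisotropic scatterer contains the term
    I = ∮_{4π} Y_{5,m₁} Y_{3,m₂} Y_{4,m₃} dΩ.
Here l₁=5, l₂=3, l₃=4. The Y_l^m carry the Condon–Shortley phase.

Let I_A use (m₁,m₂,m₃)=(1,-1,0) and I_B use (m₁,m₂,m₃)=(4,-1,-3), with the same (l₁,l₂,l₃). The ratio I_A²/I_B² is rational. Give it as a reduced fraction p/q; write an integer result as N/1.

l's match ⇒ only the (l;m) 3-j factors differ between A and B.
A: triangle coeff Δ(5,3,4) = 1/180180; Σ_t [0,2]: t=0:+1/2304 t=1:−1/216 t=2:+1/384 = -11/6912; (3j)²=11/1638 [(5 3 4; 1 -1 0)], sign=-1
B: triangle coeff Δ(5,3,4) = 1/180180; Σ_t [0,1]: t=0:+1/5760 t=1:−1/4320 = -1/17280; (3j)²=7/4290 [(5 3 4; 4 -1 -3)], sign=+1
I_A²/I_B² = (11/1638)/(7/4290) = 605/147

605/147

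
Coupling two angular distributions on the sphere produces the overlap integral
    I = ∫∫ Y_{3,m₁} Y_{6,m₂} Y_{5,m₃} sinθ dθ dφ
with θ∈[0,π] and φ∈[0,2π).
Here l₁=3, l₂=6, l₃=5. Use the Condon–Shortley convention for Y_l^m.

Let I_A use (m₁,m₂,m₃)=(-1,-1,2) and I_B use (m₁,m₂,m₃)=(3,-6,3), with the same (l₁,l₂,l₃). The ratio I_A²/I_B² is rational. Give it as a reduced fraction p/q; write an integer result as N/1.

5/11

Same 3,6,5: normalisation and zero-m 3j drop out of the ratio.
A: Δ: 4! 2! 8! / 15! → 1/675675; sum: t=2:+1/5760 t=3:−1/8640 t=4:+1/241920 = 1/16128; 3j²(3 6 5; -1 -1 2) = Δ·Π!·Σ² = 5/1001  (sign -1)
B: Δ: 4! 2! 8! / 15! → 1/675675; sum: t=0:+1/1935360 = 1/1935360; 3j²(3 6 5; 3 -6 3) = Δ·Π!·Σ² = 1/91  (sign +1)
I_A²/I_B² = (5/1001)/(1/91) = 5/11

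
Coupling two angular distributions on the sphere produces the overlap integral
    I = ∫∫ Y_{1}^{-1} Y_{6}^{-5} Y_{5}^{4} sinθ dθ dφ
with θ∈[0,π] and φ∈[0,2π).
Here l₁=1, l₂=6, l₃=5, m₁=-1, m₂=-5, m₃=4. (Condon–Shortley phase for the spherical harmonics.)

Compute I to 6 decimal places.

-1 − 5 + 4 = -2 ≠ 0: azimuthal integral kills it; I = 0

0.000000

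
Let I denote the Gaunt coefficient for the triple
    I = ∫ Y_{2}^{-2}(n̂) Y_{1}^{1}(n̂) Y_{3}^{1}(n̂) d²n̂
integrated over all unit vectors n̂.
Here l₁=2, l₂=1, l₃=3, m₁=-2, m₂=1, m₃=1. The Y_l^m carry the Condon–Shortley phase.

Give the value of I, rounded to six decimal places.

-0.082589

Checks pass: Σm=0; 6 even; l₃=3∈[1,3].
(2·2+1)(2·1+1)(2·3+1) = 105
Δ: 0! 4! 2! / 7! → 1/105
sum: t=0:+1/4 = 1/4
3j²(2 1 3; 0 0 0) = Δ·Π!·Σ² = 3/35  (sign -1)
sum: t=0:+1/48 = 1/48
3j²(2 1 3; -2 1 1) = Δ·Π!·Σ² = 1/105  (sign +1)
combine: 4πI² = 105·3/35·1/105 = 3/35
take √, sign -1: I = -0.08258890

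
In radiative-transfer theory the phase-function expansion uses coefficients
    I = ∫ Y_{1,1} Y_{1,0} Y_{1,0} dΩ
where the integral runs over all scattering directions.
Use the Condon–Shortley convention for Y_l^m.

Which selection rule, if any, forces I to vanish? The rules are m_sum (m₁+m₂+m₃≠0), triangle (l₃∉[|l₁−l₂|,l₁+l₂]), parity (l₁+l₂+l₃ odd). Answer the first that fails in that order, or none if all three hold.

m₁+m₂+m₃ = 1 + 0 + 0 = 1  ✗
triangle: |1−1|=0 ≤ l₃=1 ≤ 1+1=2
parity: l₁+l₂+l₃ = 3 is odd

m_sum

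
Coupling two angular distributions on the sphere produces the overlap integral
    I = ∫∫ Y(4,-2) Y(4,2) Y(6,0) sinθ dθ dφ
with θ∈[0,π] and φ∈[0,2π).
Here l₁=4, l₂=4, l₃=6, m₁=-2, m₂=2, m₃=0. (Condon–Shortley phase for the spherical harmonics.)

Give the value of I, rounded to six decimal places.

-0.156478

m-sum 0 ✓  L=14 even ✓  0≤6≤8 ✓
Π(2lᵢ+1) = 9×9×13 = 1053
triangle coeff Δ(4,4,6) = 1/1261260
Σ_t [0,2]: t=0:+1/4608 t=1:−1/1296 t=2:+1/4608 = -7/20736
(3j)²=20/1287 [(4 4 6; 0 0 0)], sign=-1
Σ_t [0,2]: t=0:+1/1036800 t=1:−1/14400 t=2:+1/4608 = 77/518400
(3j)²=11/585 [(4 4 6; -2 2 0)], sign=+1
⇒ 4πI² = 4/13
I = (-1)√(4/13/(4π)) = -0.15647804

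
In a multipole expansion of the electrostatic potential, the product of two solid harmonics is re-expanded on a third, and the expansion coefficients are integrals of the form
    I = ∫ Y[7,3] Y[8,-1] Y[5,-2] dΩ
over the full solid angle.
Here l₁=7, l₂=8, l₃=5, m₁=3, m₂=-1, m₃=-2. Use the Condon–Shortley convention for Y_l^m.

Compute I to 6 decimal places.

m-sum 0 ✓  L=20 even ✓  1≤5≤15 ✓
Π(2lᵢ+1) = 15×17×11 = 2805
triangle coeff Δ(7,8,5) = 1/814773960
Σ_t [3,7]: t=3:−1/87091200 t=4:+1/4976640 t=5:−1/2073600 t=6:+1/4976640 t=7:−1/87091200 = -1/9676800
(3j)²=360/46189 [(7 8 5; 0 0 0)], sign=+1
Σ_t [1,4]: t=1:−1/1567641600 t=2:+1/38707200 t=3:−1/8709120 t=4:+1/14929920 = -71/3135283200
(3j)²=5041/1662804 [(7 8 5; 3 -1 -2)], sign=+1
⇒ 4πI² = 756150/11408683
I = (+1)√(756150/11408683/(4π)) = 0.07262419

0.072624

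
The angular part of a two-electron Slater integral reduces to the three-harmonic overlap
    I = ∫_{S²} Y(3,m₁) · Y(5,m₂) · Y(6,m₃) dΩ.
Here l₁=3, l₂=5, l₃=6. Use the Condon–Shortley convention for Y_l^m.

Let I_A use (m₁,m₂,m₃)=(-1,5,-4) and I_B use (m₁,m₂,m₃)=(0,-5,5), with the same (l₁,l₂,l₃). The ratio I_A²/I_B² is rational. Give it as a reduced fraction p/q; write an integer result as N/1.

Same 3,5,6: normalisation and zero-m 3j drop out of the ratio.
A: Δ: 2! 4! 8! / 15! → 1/675675; sum: t=2:+1/322560 = 1/322560; 3j²(3 5 6; -1 5 -4) = Δ·Π!·Σ² = 18/1001  (sign +1)
B: Δ: 2! 4! 8! / 15! → 1/675675; sum: t=0:+1/483840 = 1/483840; 3j²(3 5 6; 0 -5 5) = Δ·Π!·Σ² = 3/91  (sign -1)
I_A²/I_B² = (18/1001)/(3/91) = 6/11

6/11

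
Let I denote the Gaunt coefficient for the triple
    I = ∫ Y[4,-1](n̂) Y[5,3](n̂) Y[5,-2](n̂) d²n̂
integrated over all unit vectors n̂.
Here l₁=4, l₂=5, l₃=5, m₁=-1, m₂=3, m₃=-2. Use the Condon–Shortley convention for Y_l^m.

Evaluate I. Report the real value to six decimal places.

-0.118854

Checks pass: Σm=0; 14 even; l₃=5∈[1,9].
(2·4+1)(2·5+1)(2·5+1) = 1089
Δ: 4! 4! 6! / 15! → 1/3153150
sum: t=0:+1/69120 t=1:−1/1728 t=2:+1/576 t=3:−1/1728 t=4:+1/69120 = 7/11520
3j²(4 5 5; 0 0 0) = Δ·Π!·Σ² = 2/143  (sign -1)
sum: t=2:+1/17280 t=3:−1/2880 t=4:+1/6912 = -1/6912
3j²(4 5 5; -1 3 -2) = Δ·Π!·Σ² = 5/429  (sign +1)
combine: 4πI² = 1089·2/143·5/429 = 30/169
take √, sign -1: I = -0.11885360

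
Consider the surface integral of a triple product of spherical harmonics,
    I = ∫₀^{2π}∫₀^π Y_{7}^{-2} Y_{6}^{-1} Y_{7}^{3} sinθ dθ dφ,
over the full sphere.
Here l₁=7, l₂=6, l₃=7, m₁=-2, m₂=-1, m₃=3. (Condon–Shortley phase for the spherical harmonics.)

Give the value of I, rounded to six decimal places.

m-sum 0 ✓  L=20 even ✓  1≤7≤13 ✓
Π(2lᵢ+1) = 15×13×15 = 2925
triangle coeff Δ(7,6,7) = 1/2444321880
Σ_t [0,6]: t=0:+1/2612736000 t=1:−1/20736000 t=2:+1/1658880 t=3:−1/746496 t=4:+1/1658880 t=5:−1/20736000 t=6:+1/2612736000 = -1/4354560
(3j)²=1000/138567 [(7 6 7; 0 0 0)], sign=+1
Σ_t [1,5]: t=1:−1/232243200 t=2:+1/8709120 t=3:−1/2488320 t=4:+1/4147200 t=5:−1/49766400 = -7/99532800
(3j)²=1715/369512 [(7 6 7; -2 -1 3)], sign=-1
⇒ 4πI² = 16078125/164109517
I = (-1)√(16078125/164109517/(4π)) = -0.08829699

-0.088297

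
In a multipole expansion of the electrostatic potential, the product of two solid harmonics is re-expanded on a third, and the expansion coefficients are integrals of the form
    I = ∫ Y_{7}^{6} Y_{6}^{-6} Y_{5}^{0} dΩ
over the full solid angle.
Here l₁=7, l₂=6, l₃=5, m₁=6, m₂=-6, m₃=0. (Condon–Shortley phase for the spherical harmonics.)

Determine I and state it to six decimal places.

Rules hold: Σm=0, L=18 even, 1≤5≤13.
N = 15·13·11 = 2145
Δ = 8!·6!·4!/19! = 1/174594420
Racah Σ t=2..6: t=2:+1/4147200 t=3:−1/207360 t=4:+1/82944 t=5:−1/207360 t=6:+1/4147200 = 1/345600
⇒ 3j(7 6 5; 0 0 0)² = 420/46189, sgn -1
Racah Σ t=0..0: t=0:+1/116121600 = 1/116121600
⇒ 3j(7 6 5; 6 -6 0)² = 165/9044, sgn -1
4πI² = N·(3j₀)²·(3jₘ)² = 37125/104329
I = +1·√(0.355845/4π) = 0.16827739

0.168277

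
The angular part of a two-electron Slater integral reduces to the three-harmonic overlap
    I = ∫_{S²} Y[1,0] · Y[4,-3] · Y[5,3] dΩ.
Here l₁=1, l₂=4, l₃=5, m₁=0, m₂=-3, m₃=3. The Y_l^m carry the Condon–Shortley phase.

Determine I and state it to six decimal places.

Checks pass: Σm=0; 10 even; l₃=5∈[3,5].
(2·1+1)(2·4+1)(2·5+1) = 297
Δ: 0! 2! 8! / 11! → 1/495
sum: t=0:+1/576 = 1/576
3j²(1 4 5; 0 0 0) = Δ·Π!·Σ² = 5/99  (sign -1)
sum: t=0:+1/5040 = 1/5040
3j²(1 4 5; 0 -3 3) = Δ·Π!·Σ² = 16/495  (sign +1)
combine: 4πI² = 297·5/99·16/495 = 16/33
take √, sign -1: I = -0.19642560

-0.196426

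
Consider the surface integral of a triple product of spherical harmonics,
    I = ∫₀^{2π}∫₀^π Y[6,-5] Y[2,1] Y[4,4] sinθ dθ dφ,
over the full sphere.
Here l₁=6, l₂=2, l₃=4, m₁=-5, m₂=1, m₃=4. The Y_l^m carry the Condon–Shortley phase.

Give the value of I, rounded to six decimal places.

-0.204295

Rules hold: Σm=0, L=12 even, 4≤4≤8.
N = 13·5·9 = 585
Δ = 4!·8!·0!/13! = 1/6435
Racah Σ t=2..2: t=2:+1/2304 = 1/2304
⇒ 3j(6 2 4; 0 0 0)² = 5/143, sgn +1
Racah Σ t=3..3: t=3:−1/241920 = -1/241920
⇒ 3j(6 2 4; -5 1 4)² = 1/39, sgn -1
4πI² = N·(3j₀)²·(3jₘ)² = 75/143
I = -1·√(0.524476/4π) = -0.20429497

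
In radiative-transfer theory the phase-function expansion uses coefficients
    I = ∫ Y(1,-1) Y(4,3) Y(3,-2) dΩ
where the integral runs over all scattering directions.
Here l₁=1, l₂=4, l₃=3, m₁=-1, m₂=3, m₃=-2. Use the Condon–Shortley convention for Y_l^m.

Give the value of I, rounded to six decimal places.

-0.282095

m-sum 0 ✓  L=8 even ✓  3≤3≤5 ✓
Π(2lᵢ+1) = 3×9×7 = 189
triangle coeff Δ(1,4,3) = 1/252
Σ_t [1,1]: t=1:−1/36 = -1/36
(3j)²=4/63 [(1 4 3; 0 0 0)], sign=+1
Σ_t [2,2]: t=2:+1/240 = 1/240
(3j)²=1/12 [(1 4 3; -1 3 -2)], sign=-1
⇒ 4πI² = 1/1
I = (-1)√(1/1/(4π)) = -0.28209479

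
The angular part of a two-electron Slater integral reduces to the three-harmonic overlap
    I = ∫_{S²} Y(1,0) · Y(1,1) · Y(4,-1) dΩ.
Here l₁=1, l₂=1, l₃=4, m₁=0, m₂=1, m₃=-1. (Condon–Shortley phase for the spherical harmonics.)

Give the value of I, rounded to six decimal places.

0.000000

triangle: need 0≤l₃≤2, have 4; I=0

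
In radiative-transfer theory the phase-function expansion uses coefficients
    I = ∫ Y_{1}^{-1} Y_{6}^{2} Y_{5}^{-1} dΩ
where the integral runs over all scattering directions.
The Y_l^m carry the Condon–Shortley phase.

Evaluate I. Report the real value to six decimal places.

0.216205

Rules hold: Σm=0, L=12 even, 5≤5≤7.
N = 3·13·11 = 429
Δ = 2!·0!·10!/13! = 1/858
Racah Σ t=1..1: t=1:−1/14400 = -1/14400
⇒ 3j(1 6 5; 0 0 0)² = 6/143, sgn +1
Racah Σ t=2..2: t=2:+1/34560 = 1/34560
⇒ 3j(1 6 5; -1 2 -1)² = 14/429, sgn +1
4πI² = N·(3j₀)²·(3jₘ)² = 84/143
I = +1·√(0.587413/4π) = 0.21620548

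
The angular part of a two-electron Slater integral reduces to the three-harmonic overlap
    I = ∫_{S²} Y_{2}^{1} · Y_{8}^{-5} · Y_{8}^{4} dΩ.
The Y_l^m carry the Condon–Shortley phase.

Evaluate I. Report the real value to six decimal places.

Rules hold: Σm=0, L=18 even, 6≤8≤10.
N = 5·17·17 = 1445
Δ = 2!·2!·14!/19! = 1/348840
Racah Σ t=0..2: t=0:+1/116121600 t=1:−1/25401600 t=2:+1/116121600 = -1/45158400
⇒ 3j(2 8 8; 0 0 0)² = 24/1615, sgn -1
Racah Σ t=0..1: t=0:+1/479001600 t=1:−1/1916006400 = 1/638668800
⇒ 3j(2 8 8; 1 -5 4)² = 117/6460, sgn +1
4πI² = N·(3j₀)²·(3jₘ)² = 702/1805
I = -1·√(0.38892/4π) = -0.17592397

-0.175924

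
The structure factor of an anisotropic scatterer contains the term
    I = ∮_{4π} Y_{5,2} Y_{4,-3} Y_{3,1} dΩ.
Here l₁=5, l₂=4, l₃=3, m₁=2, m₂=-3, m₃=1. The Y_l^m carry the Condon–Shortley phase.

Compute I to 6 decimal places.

-0.171363

m-sum 0 ✓  L=12 even ✓  1≤3≤9 ✓
Π(2lᵢ+1) = 11×9×7 = 693
triangle coeff Δ(5,4,3) = 1/180180
Σ_t [2,4]: t=2:+1/576 t=3:−1/144 t=4:+1/576 = -1/288
(3j)²=20/1001 [(5 4 3; 0 0 0)], sign=+1
Σ_t [0,1]: t=0:+1/4320 t=1:−1/960 = -7/8640
(3j)²=343/12870 [(5 4 3; 2 -3 1)], sign=-1
⇒ 4πI² = 686/1859
I = (-1)√(686/1859/(4π)) = -0.17136315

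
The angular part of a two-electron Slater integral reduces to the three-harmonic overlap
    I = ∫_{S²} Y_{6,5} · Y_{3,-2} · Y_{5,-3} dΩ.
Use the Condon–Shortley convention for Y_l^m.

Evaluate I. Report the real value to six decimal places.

-0.169016

m-sum 0 ✓  L=14 even ✓  3≤5≤9 ✓
Π(2lᵢ+1) = 13×7×11 = 1001
triangle coeff Δ(6,3,5) = 1/675675
Σ_t [1,3]: t=1:−1/8640 t=2:+1/2304 t=3:−1/8640 = 7/34560
(3j)²=7/429 [(6 3 5; 0 0 0)], sign=-1
Σ_t [0,1]: t=0:+1/120960 t=1:−1/483840 = 1/161280
(3j)²=2/91 [(6 3 5; 5 -2 -3)], sign=+1
⇒ 4πI² = 14/39
I = (-1)√(14/39/(4π)) = -0.16901560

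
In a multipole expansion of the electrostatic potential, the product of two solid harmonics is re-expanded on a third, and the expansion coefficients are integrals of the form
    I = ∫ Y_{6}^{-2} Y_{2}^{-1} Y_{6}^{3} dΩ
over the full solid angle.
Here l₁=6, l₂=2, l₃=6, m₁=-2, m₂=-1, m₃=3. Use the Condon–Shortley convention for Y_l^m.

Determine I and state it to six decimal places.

Checks pass: Σm=0; 14 even; l₃=6∈[4,8].
(2·6+1)(2·2+1)(2·6+1) = 845
Δ: 2! 10! 2! / 15! → 1/90090
sum: t=0:+1/69120 t=1:−1/14400 t=2:+1/69120 = -7/172800
3j²(6 2 6; 0 0 0) = Δ·Π!·Σ² = 14/715  (sign -1)
sum: t=0:+1/161280 t=1:−1/60480 = -1/96768
3j²(6 2 6; -2 -1 3) = Δ·Π!·Σ² = 15/1001  (sign +1)
combine: 4πI² = 845·14/715·15/1001 = 30/121
take √, sign -1: I = -0.14046335

-0.140463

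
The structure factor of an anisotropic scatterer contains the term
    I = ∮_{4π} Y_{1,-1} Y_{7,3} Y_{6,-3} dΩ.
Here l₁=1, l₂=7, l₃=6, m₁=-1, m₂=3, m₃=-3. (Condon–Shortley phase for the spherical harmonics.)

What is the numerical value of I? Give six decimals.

0.000000

m-sum = -1 + 3 − 3 = -1 ≠ 0 ⇒ I = 0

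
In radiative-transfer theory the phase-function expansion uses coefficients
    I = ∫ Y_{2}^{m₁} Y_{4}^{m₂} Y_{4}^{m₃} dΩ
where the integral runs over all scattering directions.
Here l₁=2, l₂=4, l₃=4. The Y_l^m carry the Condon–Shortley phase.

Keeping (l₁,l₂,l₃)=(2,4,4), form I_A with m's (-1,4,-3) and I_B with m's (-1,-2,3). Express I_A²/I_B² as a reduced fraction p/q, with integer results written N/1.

28/25

Same 2,4,4: normalisation and zero-m 3j drop out of the ratio.
A: Δ: 2! 2! 6! / 11! → 1/13860; sum: t=2:+1/1440 = 1/1440; 3j²(2 4 4; -1 4 -3) = Δ·Π!·Σ² = 7/165  (sign -1)
B: Δ: 2! 2! 6! / 11! → 1/13860; sum: t=1:−1/240 t=2:+1/1440 = -1/288; 3j²(2 4 4; -1 -2 3) = Δ·Π!·Σ² = 5/132  (sign +1)
I_A²/I_B² = (7/165)/(5/132) = 28/25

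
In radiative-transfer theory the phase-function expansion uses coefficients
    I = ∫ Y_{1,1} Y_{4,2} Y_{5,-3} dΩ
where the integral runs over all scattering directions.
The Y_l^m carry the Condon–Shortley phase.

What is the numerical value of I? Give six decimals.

Rules hold: Σm=0, L=10 even, 3≤5≤5.
N = 3·9·11 = 297
Δ = 0!·2!·8!/11! = 1/495
Racah Σ t=0..0: t=0:+1/576 = 1/576
⇒ 3j(1 4 5; 0 0 0)² = 5/99, sgn -1
Racah Σ t=0..0: t=0:+1/2880 = 1/2880
⇒ 3j(1 4 5; 1 2 -3)² = 28/495, sgn +1
4πI² = N·(3j₀)²·(3jₘ)² = 28/33
I = -1·√(0.848485/4π) = -0.25984664

-0.259847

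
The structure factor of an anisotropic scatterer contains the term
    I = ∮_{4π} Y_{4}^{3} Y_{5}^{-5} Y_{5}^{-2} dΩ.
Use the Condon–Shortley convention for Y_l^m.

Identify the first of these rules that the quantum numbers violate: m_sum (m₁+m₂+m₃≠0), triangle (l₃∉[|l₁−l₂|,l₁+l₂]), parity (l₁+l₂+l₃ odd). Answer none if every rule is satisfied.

m_sum

azimuthal sum: 3 − 5 − 2 = -4  ✗
1 ≤ 5 ≤ 9 (triangle on l)
L = 4 + 5 + 5 = 14 (even)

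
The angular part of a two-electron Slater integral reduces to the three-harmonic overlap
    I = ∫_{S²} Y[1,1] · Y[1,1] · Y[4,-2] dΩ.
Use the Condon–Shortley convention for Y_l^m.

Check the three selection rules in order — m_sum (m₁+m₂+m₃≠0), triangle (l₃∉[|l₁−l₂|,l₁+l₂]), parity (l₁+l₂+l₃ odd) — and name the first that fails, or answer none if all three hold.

triangle

Σmᵢ = 0  ✓
l₃∈[|l₁−l₂|,l₁+l₂]=[0,2], have l₃=4  ✗
Σlᵢ = 6 ⇒ even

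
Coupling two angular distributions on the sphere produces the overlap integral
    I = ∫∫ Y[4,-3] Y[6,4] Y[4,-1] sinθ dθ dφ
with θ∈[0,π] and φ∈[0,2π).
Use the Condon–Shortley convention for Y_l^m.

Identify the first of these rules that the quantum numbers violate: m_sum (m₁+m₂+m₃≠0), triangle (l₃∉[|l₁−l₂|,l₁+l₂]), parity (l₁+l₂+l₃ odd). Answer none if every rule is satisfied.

m₁+m₂+m₃ = -3 + 4 − 1 = 0  ✓
triangle: |4−6|=2 ≤ l₃=4 ≤ 4+6=10  ✓
parity: l₁+l₂+l₃ = 14 is even  ✓

none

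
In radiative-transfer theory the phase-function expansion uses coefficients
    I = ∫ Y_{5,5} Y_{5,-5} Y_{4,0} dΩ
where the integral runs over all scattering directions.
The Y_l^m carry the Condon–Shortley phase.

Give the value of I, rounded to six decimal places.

-0.130198

m-sum 0 ✓  L=14 even ✓  0≤4≤10 ✓
Π(2lᵢ+1) = 11×11×9 = 1089
triangle coeff Δ(5,5,4) = 1/3153150
Σ_t [1,5]: t=1:−1/69120 t=2:+1/1728 t=3:−1/576 t=4:+1/1728 t=5:−1/69120 = -7/11520
(3j)²=2/143 [(5 5 4; 0 0 0)], sign=-1
Σ_t [0,0]: t=0:+1/414720 = 1/414720
(3j)²=2/143 [(5 5 4; 5 -5 0)], sign=+1
⇒ 4πI² = 36/169
I = (-1)√(36/169/(4π)) = -0.13019760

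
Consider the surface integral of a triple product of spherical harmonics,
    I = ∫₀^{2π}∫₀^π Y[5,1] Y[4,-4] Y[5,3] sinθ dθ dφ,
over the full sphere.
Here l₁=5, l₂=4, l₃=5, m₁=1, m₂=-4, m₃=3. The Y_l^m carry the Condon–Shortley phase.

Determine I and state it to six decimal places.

Checks pass: Σm=0; 14 even; l₃=5∈[1,9].
(2·5+1)(2·4+1)(2·5+1) = 1089
Δ: 4! 6! 4! / 15! → 1/3153150
sum: t=0:+1/69120 t=1:−1/1728 t=2:+1/576 t=3:−1/1728 t=4:+1/69120 = 7/11520
3j²(5 4 5; 0 0 0) = Δ·Π!·Σ² = 2/143  (sign -1)
sum: t=0:+1/27648 = 1/27648
3j²(5 4 5; 1 -4 3) = Δ·Π!·Σ² = 10/429  (sign +1)
combine: 4πI² = 1089·2/143·10/429 = 60/169
take √, sign -1: I = -0.16808437

-0.168084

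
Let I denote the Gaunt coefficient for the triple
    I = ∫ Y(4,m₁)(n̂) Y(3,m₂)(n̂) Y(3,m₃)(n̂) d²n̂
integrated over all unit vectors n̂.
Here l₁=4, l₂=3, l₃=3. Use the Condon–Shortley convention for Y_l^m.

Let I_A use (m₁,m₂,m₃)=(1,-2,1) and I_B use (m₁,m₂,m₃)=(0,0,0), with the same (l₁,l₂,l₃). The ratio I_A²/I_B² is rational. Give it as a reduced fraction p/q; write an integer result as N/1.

8/9

l's match ⇒ only the (l;m) 3-j factors differ between A and B.
A: triangle coeff Δ(4,3,3) = 1/34650; Σ_t [0,1]: t=0:+1/144 t=1:−1/48 = -1/72; (3j)²=16/693 [(4 3 3; 1 -2 1)], sign=-1
B: triangle coeff Δ(4,3,3) = 1/34650; Σ_t [1,3]: t=1:−1/72 t=2:+1/16 t=3:−1/72 = 5/144; (3j)²=2/77 [(4 3 3; 0 0 0)], sign=-1
I_A²/I_B² = (16/693)/(2/77) = 8/9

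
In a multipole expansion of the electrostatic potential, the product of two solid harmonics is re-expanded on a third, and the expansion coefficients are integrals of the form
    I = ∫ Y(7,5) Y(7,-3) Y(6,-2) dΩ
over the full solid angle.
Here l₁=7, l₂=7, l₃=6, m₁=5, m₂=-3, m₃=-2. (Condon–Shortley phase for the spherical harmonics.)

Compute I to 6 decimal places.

Checks pass: Σm=0; 20 even; l₃=6∈[0,14].
(2·7+1)(2·7+1)(2·6+1) = 2925
Δ: 8! 6! 6! / 21! → 1/2444321880
sum: t=1:−1/2612736000 t=2:+1/20736000 t=3:−1/1658880 t=4:+1/746496 t=5:−1/1658880 t=6:+1/20736000 t=7:−1/2612736000 = 1/4354560
3j²(7 7 6; 0 0 0) = Δ·Π!·Σ² = 1000/138567  (sign +1)
sum: t=0:+1/92897280 t=1:−1/21772800 t=2:+1/49766400 = -1/66355200
3j²(7 7 6; 5 -3 -2) = Δ·Π!·Σ² = 63/8398  (sign -1)
combine: 4πI² = 2925·1000/138567·63/8398 = 2362500/14919047
take √, sign -1: I = -0.11225623

-0.112256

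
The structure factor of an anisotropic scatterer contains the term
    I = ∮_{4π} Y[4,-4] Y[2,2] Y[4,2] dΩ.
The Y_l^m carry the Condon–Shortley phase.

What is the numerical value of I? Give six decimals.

m-sum 0 ✓  L=10 even ✓  2≤4≤6 ✓
Π(2lᵢ+1) = 9×5×9 = 405
triangle coeff Δ(4,2,4) = 1/13860
Σ_t [0,2]: t=0:+1/192 t=1:−1/36 t=2:+1/192 = -5/288
(3j)²=20/693 [(4 2 4; 0 0 0)], sign=-1
Σ_t [2,2]: t=2:+1/2880 = 1/2880
(3j)²=2/165 [(4 2 4; -4 2 2)], sign=+1
⇒ 4πI² = 120/847
I = (-1)√(120/847/(4π)) = -0.10618031

-0.106180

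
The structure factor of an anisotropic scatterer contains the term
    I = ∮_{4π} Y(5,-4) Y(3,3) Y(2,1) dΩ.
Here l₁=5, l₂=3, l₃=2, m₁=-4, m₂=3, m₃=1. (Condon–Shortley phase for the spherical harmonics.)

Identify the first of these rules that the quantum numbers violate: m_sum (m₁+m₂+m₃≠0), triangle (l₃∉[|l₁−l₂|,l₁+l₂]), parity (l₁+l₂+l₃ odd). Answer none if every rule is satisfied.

Σmᵢ = 0  ✓
l₃∈[|l₁−l₂|,l₁+l₂]=[2,8], have l₃=2  ✓
Σlᵢ = 10 ⇒ even  ✓

none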